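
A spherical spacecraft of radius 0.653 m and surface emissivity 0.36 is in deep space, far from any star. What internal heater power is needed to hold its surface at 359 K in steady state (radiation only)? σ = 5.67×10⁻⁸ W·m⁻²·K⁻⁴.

P = εσ·4πr²·T⁴.
4πr² = 5.358 m²; T⁴ = 1.661×10¹⁰ K⁴.
P = 0.36·5.67×10⁻⁸·5.358·1.661×10¹⁰.

P ≈ 1820 W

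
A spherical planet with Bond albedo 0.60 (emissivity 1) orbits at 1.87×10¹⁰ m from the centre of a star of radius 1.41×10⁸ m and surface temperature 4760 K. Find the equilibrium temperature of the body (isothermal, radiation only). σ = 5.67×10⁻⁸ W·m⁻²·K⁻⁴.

T ≈ 232 K

The star's surface emits σT_*⁴; at distance d the flux is S = σT_*⁴(R_*/d)².
S = 5.67×10⁻⁸·(4760)⁴·(1.41×10⁸/1.87×10¹⁰)² = 1655 W/m².
For an isothermal sphere T⁴ = (1−a)S/(4σ) = 2.919×10⁹ K⁴.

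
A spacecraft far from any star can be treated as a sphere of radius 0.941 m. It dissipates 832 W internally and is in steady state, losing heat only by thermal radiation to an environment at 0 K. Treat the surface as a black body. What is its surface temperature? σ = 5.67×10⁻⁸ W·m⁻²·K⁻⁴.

Steady state: internal power = radiated power, P = εσA T⁴.
Radiating area A = 4πr² = 11.13 m².
T⁴ = P/(εσA) = 832/(1.0·5.67×10⁻⁸·11.13) = 1.319×10⁹ K⁴.
T = (1.319×10⁹)^(1/4).

T ≈ 191 K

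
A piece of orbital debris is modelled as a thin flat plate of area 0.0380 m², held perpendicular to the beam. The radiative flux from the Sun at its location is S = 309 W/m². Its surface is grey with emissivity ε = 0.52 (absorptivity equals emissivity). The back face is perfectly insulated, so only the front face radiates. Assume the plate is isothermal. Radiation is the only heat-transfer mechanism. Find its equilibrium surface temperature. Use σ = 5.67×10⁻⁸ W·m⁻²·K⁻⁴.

T ≈ 272 K

At equilibrium, absorbed power = emitted power.
Absorbing cross-section = A = 0.03800 m²; emitting surface = A = 0.03800 m² (ratio 1).
εS·A_cross = εσ·A_surf·T⁴  ⇒  T⁴ = S/(1σ)   (ε cancels).
T⁴ = 309/(1·5.67×10⁻⁸) = 5.450×10⁹ K⁴.
T = (5.450×10⁹)^(1/4).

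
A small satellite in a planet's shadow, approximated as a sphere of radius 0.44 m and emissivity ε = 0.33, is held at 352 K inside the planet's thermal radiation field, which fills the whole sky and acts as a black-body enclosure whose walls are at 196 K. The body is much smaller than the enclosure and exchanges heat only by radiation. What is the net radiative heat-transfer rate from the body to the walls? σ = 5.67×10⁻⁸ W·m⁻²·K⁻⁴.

P_net ≈ 632 W

For a small grey body in a large enclosure: P_net = εσA(T_body⁴ − T_wall⁴).
A = 4πr² = 2.433 m²; T_body⁴ − T_wall⁴ = 1.535×10¹⁰ − 1.476×10⁹ = 1.388×10¹⁰ K⁴.
|P_net| = 0.33·5.67×10⁻⁸·2.433·1.388×10¹⁰.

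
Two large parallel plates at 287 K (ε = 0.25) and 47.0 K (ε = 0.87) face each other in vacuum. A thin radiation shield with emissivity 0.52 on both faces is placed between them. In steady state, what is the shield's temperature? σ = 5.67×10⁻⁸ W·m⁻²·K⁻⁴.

In steady state the net flux on the hot side equals that on the cold side.
σ(T₁⁴−T_s⁴)/D₁ = σ(T_s⁴−T₂⁴)/D₂, with D₁ = 1/ε₁+1/ε_s−1 = 4.923, D₂ = 1/ε_s+1/ε₂−1 = 2.073.
Solve for T_s⁴: T_s⁴ = (D₂·T₁⁴ + D₁·T₂⁴)/(D₁+D₂) = 2.013×10⁹ K⁴.

T_s ≈ 212 K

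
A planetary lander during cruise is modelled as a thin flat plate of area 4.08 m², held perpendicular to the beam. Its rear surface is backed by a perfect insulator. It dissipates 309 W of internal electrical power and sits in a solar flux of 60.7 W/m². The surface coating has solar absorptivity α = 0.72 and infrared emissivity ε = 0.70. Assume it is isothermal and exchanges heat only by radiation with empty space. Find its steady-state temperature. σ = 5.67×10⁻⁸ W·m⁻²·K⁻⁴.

T ≈ 234 K

At steady state, absorbed solar power + internal power = radiated power.
Absorbed: α·S·A_cross = 0.72·60.7·4.080 = 178.3 W (cross-section A).
Total input = 178.3 + 309 = 487.3 W.
Radiated: εσ·A_surf·T⁴ with A_surf = A = 4.080 m².
T⁴ = 487.3/(0.70·5.67×10⁻⁸·4.080) = 3.009×10⁹ K⁴.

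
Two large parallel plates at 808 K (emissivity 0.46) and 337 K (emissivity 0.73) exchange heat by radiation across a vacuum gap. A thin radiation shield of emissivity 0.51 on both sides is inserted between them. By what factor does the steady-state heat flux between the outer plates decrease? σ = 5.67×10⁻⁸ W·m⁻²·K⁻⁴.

Without shield: q₀ = σΔ(T⁴)/(1/ε₁+1/ε₂−1) with denominator 2.544.
With shield the two gaps are in series; the resistances add: (1/ε₁+1/ε_s−1)+(1/ε_s+1/ε₂−1) = 3.135+2.331 = 5.465.
Heat-flux ratio q₀/q = 5.465/2.544.

factor ≈ 2.15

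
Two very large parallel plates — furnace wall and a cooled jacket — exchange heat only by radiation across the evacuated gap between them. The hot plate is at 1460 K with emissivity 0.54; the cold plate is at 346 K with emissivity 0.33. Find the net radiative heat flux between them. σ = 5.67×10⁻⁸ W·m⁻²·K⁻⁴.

q ≈ 66200 W/m²

For two infinite grey parallel plates, q = σ(T₁⁴ − T₂⁴)/(1/ε₁ + 1/ε₂ − 1).
T₁⁴ − T₂⁴ = 4.544×10¹² − 1.433×10¹⁰ = 4.529×10¹² K⁴.
1/ε₁ + 1/ε₂ − 1 = 1.852 + 3.030 − 1 = 3.882.
q = 5.67×10⁻⁸ × 4.529×10¹² / 3.882.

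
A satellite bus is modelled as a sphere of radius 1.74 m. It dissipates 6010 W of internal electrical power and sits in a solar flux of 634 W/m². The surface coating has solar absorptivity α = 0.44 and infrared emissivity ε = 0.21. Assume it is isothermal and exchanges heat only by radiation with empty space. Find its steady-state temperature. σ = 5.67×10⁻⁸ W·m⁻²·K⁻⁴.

T ≈ 372 K

At steady state, absorbed solar power + internal power = radiated power.
Absorbed: α·S·A_cross = 0.44·634·9.511 = 2653 W (cross-section πr²).
Total input = 2653 + 6010 = 8663 W.
Radiated: εσ·A_surf·T⁴ with A_surf = 4πr² = 38.05 m².
T⁴ = 8663/(0.21·5.67×10⁻⁸·38.05) = 1.912×10¹⁰ K⁴.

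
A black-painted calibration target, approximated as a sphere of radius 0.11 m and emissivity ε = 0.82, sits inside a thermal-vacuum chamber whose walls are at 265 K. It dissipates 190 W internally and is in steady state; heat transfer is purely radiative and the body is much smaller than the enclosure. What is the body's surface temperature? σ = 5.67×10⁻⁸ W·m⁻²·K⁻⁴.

For a small grey body in a large enclosure, net radiated power = εσA(T⁴ − T_w⁴).
Steady state: P = εσA(T⁴ − T_w⁴) with A = 4πr² = 0.1521 m².
T⁴ = P/(εσA) + T_w⁴ = 190/(0.82·5.67×10⁻⁸·0.1521) + (265)⁴
    = 2.688×10¹⁰ + 4.932×10⁹ = 3.181×10¹⁰ K⁴.

T ≈ 422 K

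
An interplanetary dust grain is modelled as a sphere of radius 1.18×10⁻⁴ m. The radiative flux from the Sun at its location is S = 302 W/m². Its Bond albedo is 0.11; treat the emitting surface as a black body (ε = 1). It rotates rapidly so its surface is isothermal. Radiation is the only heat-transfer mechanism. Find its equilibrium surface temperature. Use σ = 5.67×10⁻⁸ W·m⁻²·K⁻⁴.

T ≈ 186 K

At equilibrium, absorbed power = emitted power.
Absorbing cross-section = πr² = 4.374×10⁻⁸ m²; emitting surface = 4πr² = 1.750×10⁻⁷ m² (ratio 4).
(1−a)S·A_cross = εσ·A_surf·T⁴  ⇒  T⁴ = (1−a)S/(4σ).
T⁴ = 0.890·302/(4·5.67×10⁻⁸) = 1.185×10⁹ K⁴.
T = (1.185×10⁹)^(1/4).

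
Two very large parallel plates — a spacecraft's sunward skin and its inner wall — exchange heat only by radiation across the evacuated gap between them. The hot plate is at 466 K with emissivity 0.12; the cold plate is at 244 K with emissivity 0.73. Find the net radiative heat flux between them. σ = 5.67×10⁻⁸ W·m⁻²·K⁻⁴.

For two infinite grey parallel plates, q = σ(T₁⁴ − T₂⁴)/(1/ε₁ + 1/ε₂ − 1).
T₁⁴ − T₂⁴ = 4.716×10¹⁰ − 3.545×10⁹ = 4.361×10¹⁰ K⁴.
1/ε₁ + 1/ε₂ − 1 = 8.333 + 1.370 − 1 = 8.703.
q = 5.67×10⁻⁸ × 4.361×10¹⁰ / 8.703.

q ≈ 284 W/m²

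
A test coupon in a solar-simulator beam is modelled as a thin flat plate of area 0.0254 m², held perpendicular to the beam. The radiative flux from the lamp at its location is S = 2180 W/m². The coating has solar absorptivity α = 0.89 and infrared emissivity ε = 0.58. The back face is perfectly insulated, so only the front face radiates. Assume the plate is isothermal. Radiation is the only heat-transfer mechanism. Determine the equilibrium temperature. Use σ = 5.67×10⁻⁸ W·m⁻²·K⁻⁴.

At equilibrium, absorbed power = emitted power.
Absorbing cross-section = A = 0.02540 m²; emitting surface = A = 0.02540 m² (ratio 1).
αS·A_cross = εσ·A_surf·T⁴  ⇒  T⁴ = αS/(ε·1σ).
T⁴ = 0.890·2180/(0.58·1·5.67×10⁻⁸) = 5.900×10¹⁰ K⁴.
T = (5.900×10¹⁰)^(1/4).

T ≈ 493 K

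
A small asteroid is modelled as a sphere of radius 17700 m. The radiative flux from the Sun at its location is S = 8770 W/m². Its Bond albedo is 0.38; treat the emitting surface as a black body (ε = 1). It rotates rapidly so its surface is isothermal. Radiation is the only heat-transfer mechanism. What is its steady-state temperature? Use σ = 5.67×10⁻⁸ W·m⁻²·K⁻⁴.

At equilibrium, absorbed power = emitted power.
Absorbing cross-section = πr² = 9.842×10⁸ m²; emitting surface = 4πr² = 3.937×10⁹ m² (ratio 4).
(1−a)S·A_cross = εσ·A_surf·T⁴  ⇒  T⁴ = (1−a)S/(4σ).
T⁴ = 0.620·8770/(4·5.67×10⁻⁸) = 2.397×10¹⁰ K⁴.
T = (2.397×10¹⁰)^(1/4).

T ≈ 393 K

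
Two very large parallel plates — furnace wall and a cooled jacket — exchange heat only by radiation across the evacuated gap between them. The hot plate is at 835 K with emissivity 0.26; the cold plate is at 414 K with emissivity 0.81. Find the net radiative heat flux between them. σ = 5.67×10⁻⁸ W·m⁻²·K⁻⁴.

For two infinite grey parallel plates, q = σ(T₁⁴ − T₂⁴)/(1/ε₁ + 1/ε₂ − 1).
T₁⁴ − T₂⁴ = 4.861×10¹¹ − 2.938×10¹⁰ = 4.567×10¹¹ K⁴.
1/ε₁ + 1/ε₂ − 1 = 3.846 + 1.235 − 1 = 4.081.
q = 5.67×10⁻⁸ × 4.567×10¹¹ / 4.081.

q ≈ 6350 W/m²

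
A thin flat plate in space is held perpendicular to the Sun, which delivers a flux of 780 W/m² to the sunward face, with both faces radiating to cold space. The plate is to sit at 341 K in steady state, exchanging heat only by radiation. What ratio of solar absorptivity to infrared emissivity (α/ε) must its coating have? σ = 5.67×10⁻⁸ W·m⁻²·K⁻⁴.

α/ε ≈ 1.97

Balance: αS·A = εσ·2A·T⁴ ⇒ α/ε = 2σT⁴/S.
α/ε = 2·5.67×10⁻⁸·(341)⁴/780 = 2·5.67×10⁻⁸·1.352×10¹⁰/780.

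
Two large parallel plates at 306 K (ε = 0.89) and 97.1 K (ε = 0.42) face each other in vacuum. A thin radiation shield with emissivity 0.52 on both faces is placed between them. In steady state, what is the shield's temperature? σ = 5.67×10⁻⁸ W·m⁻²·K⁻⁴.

In steady state the net flux on the hot side equals that on the cold side.
σ(T₁⁴−T_s⁴)/D₁ = σ(T_s⁴−T₂⁴)/D₂, with D₁ = 1/ε₁+1/ε_s−1 = 2.047, D₂ = 1/ε_s+1/ε₂−1 = 3.304.
Solve for T_s⁴: T_s⁴ = (D₂·T₁⁴ + D₁·T₂⁴)/(D₁+D₂) = 5.448×10⁹ K⁴.

T_s ≈ 272 K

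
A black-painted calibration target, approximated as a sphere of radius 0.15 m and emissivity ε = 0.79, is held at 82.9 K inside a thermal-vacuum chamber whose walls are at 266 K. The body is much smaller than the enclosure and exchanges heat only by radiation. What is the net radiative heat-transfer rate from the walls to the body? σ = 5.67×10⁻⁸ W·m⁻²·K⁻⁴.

P_net ≈ 62.8 W

For a small grey body in a large enclosure: P_net = εσA(T_body⁴ − T_wall⁴).
A = 4πr² = 0.2827 m²; T_body⁴ − T_wall⁴ = 4.723×10⁷ − 5.006×10⁹ = -4.959×10⁹ K⁴.
|P_net| = 0.79·5.67×10⁻⁸·0.2827·4.959×10⁹.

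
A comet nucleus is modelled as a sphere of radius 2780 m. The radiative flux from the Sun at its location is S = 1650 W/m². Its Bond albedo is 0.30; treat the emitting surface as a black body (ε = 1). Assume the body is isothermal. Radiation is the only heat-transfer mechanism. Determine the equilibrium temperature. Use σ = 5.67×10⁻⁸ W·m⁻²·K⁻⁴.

T ≈ 267 K

At equilibrium, absorbed power = emitted power.
Absorbing cross-section = πr² = 2.428×10⁷ m²; emitting surface = 4πr² = 9.712×10⁷ m² (ratio 4).
(1−a)S·A_cross = εσ·A_surf·T⁴  ⇒  T⁴ = (1−a)S/(4σ).
T⁴ = 0.700·1650/(4·5.67×10⁻⁸) = 5.093×10⁹ K⁴.
T = (5.093×10⁹)^(1/4).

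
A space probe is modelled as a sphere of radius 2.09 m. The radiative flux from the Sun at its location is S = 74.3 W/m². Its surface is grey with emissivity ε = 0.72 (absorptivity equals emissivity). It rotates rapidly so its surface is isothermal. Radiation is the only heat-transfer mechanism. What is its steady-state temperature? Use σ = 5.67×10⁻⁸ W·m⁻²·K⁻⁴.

T ≈ 135 K

At equilibrium, absorbed power = emitted power.
Absorbing cross-section = πr² = 13.72 m²; emitting surface = 4πr² = 54.89 m² (ratio 4).
εS·A_cross = εσ·A_surf·T⁴  ⇒  T⁴ = S/(4σ)   (ε cancels).
T⁴ = 74.3/(4·5.67×10⁻⁸) = 3.276×10⁸ K⁴.
T = (3.276×10⁸)^(1/4).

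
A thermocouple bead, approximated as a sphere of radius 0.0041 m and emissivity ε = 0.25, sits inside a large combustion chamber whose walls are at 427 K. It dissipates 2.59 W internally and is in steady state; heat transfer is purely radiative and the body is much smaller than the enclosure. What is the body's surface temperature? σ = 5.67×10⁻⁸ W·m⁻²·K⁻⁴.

T ≈ 974 K

For a small grey body in a large enclosure, net radiated power = εσA(T⁴ − T_w⁴).
Steady state: P = εσA(T⁴ − T_w⁴) with A = 4πr² = 2.112×10⁻⁴ m².
T⁴ = P/(εσA) + T_w⁴ = 2.59/(0.25·5.67×10⁻⁸·2.112×10⁻⁴) + (427)⁴
    = 8.650×10¹¹ + 3.324×10¹⁰ = 8.982×10¹¹ K⁴.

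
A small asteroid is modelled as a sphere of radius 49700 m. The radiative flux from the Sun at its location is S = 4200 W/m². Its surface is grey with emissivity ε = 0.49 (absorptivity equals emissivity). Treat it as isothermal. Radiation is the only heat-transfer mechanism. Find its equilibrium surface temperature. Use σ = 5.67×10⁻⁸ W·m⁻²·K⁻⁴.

T ≈ 369 K

At equilibrium, absorbed power = emitted power.
Absorbing cross-section = πr² = 7.760×10⁹ m²; emitting surface = 4πr² = 3.104×10¹⁰ m² (ratio 4).
εS·A_cross = εσ·A_surf·T⁴  ⇒  T⁴ = S/(4σ)   (ε cancels).
T⁴ = 4200/(4·5.67×10⁻⁸) = 1.852×10¹⁰ K⁴.
T = (1.852×10¹⁰)^(1/4).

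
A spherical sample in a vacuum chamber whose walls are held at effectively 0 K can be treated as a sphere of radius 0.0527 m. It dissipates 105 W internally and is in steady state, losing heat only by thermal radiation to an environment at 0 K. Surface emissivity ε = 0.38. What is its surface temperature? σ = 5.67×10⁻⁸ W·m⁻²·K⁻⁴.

T ≈ 611 K

Steady state: internal power = radiated power, P = εσA T⁴.
Radiating area A = 4πr² = 0.03490 m².
T⁴ = P/(εσA) = 105/(0.38·5.67×10⁻⁸·0.03490) = 1.396×10¹¹ K⁴.
T = (1.396×10¹¹)^(1/4).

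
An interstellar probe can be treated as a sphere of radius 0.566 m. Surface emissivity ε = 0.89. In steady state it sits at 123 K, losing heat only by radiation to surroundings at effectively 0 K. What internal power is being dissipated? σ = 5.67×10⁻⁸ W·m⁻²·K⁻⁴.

P ≈ 46.5 W

Steady state: P = εσA T⁴.
A = 4πr² = 4.026 m²; T⁴ = (123)⁴ = 2.289×10⁸ K⁴.
P = 0.89 × 5.67×10⁻⁸ × 4.026 × 2.289×10⁸.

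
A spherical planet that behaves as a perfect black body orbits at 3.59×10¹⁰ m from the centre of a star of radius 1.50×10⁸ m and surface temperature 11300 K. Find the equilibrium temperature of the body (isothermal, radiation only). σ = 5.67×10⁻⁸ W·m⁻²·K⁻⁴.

T ≈ 516 K

The star's surface emits σT_*⁴; at distance d the flux is S = σT_*⁴(R_*/d)².
S = 5.67×10⁻⁸·(11300)⁴·(1.50×10⁸/3.59×10¹⁰)² = 16140 W/m².
For an isothermal sphere T⁴ = (1−a)S/(4σ) = 7.116×10¹⁰ K⁴.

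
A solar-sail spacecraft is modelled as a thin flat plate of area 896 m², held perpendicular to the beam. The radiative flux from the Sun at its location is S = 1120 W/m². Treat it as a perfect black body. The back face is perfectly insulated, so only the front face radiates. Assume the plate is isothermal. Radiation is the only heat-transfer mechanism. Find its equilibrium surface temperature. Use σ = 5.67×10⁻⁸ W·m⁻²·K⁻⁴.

At equilibrium, absorbed power = emitted power.
Absorbing cross-section = A = 896.0 m²; emitting surface = A = 896.0 m² (ratio 1).
S·A_cross = εσ·A_surf·T⁴  ⇒  T⁴ = S/(1σ).
T⁴ = 1.00·1120/(1·5.67×10⁻⁸) = 1.975×10¹⁰ K⁴.
T = (1.975×10¹⁰)^(1/4).

T ≈ 375 K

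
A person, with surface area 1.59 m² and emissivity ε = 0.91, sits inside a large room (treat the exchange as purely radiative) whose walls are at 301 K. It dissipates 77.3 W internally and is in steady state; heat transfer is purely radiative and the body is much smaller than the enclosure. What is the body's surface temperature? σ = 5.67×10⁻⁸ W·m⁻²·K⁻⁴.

T ≈ 309 K

For a small grey body in a large enclosure, net radiated power = εσA(T⁴ − T_w⁴).
Steady state: P = εσA(T⁴ − T_w⁴) with A = 1.59 m².
T⁴ = P/(εσA) + T_w⁴ = 77.3/(0.91·5.67×10⁻⁸·1.590) + (301)⁴
    = 9.422×10⁸ + 8.209×10⁹ = 9.151×10⁹ K⁴.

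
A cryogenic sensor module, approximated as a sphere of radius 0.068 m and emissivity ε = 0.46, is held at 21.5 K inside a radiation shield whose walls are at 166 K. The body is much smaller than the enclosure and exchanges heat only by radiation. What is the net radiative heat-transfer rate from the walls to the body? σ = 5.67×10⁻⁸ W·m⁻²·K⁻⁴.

For a small grey body in a large enclosure: P_net = εσA(T_body⁴ − T_wall⁴).
A = 4πr² = 0.05811 m²; T_body⁴ − T_wall⁴ = 2.137×10⁵ − 7.593×10⁸ = -7.591×10⁸ K⁴.
|P_net| = 0.46·5.67×10⁻⁸·0.05811·7.591×10⁸.

P_net ≈ 1.15 W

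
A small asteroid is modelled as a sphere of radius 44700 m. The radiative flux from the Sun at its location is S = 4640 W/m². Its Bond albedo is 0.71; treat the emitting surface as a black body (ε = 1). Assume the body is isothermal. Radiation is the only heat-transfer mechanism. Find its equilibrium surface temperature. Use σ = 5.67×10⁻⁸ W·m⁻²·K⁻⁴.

T ≈ 278 K

At equilibrium, absorbed power = emitted power.
Absorbing cross-section = πr² = 6.277×10⁹ m²; emitting surface = 4πr² = 2.511×10¹⁰ m² (ratio 4).
(1−a)S·A_cross = εσ·A_surf·T⁴  ⇒  T⁴ = (1−a)S/(4σ).
T⁴ = 0.290·4640/(4·5.67×10⁻⁸) = 5.933×10⁹ K⁴.
T = (5.933×10⁹)^(1/4).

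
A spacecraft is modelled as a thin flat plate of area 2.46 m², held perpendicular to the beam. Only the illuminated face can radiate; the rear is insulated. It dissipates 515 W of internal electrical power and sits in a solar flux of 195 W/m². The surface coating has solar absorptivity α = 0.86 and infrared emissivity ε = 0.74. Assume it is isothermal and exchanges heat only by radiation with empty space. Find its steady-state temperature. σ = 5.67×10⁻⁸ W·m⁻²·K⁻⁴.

T ≈ 308 K

At steady state, absorbed solar power + internal power = radiated power.
Absorbed: α·S·A_cross = 0.86·195·2.460 = 412.5 W (cross-section A).
Total input = 412.5 + 515 = 927.5 W.
Radiated: εσ·A_surf·T⁴ with A_surf = A = 2.460 m².
T⁴ = 927.5/(0.74·5.67×10⁻⁸·2.460) = 8.986×10⁹ K⁴.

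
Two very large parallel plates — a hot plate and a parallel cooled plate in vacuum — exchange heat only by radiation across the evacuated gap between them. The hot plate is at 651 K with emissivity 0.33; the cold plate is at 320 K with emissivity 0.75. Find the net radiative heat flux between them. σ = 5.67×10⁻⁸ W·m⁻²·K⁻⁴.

For two infinite grey parallel plates, q = σ(T₁⁴ − T₂⁴)/(1/ε₁ + 1/ε₂ − 1).
T₁⁴ − T₂⁴ = 1.796×10¹¹ − 1.049×10¹⁰ = 1.691×10¹¹ K⁴.
1/ε₁ + 1/ε₂ − 1 = 3.030 + 1.333 − 1 = 3.364.
q = 5.67×10⁻⁸ × 1.691×10¹¹ / 3.364.

q ≈ 2850 W/m²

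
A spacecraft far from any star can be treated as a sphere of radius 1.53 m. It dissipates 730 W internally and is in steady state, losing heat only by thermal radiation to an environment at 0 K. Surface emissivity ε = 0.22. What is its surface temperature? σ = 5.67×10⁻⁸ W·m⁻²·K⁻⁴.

T ≈ 211 K

Steady state: internal power = radiated power, P = εσA T⁴.
Radiating area A = 4πr² = 29.42 m².
T⁴ = P/(εσA) = 730/(0.22·5.67×10⁻⁸·29.42) = 1.989×10⁹ K⁴.
T = (1.989×10⁹)^(1/4).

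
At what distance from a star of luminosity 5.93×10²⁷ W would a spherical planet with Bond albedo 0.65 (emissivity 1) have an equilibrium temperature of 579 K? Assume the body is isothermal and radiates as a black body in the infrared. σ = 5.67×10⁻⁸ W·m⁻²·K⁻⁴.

d ≈ 8.05×10¹⁰ m

For an isothermal black-emitting sphere, (1−a)S·πr² = σ·4πr²·T⁴ ⇒ S = 4σT⁴/(1−a).
S = 4·5.67×10⁻⁸·(579)⁴/0.350 = 72830 W/m².
Flux falls as S = L/(4πd²), so d = √(L/(4πS)) = √(5.93×10²⁷/(4π·72830)).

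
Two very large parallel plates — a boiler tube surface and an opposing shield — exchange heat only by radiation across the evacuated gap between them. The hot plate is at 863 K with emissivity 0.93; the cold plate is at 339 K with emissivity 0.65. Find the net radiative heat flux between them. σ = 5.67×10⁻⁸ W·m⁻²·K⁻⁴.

For two infinite grey parallel plates, q = σ(T₁⁴ − T₂⁴)/(1/ε₁ + 1/ε₂ − 1).
T₁⁴ − T₂⁴ = 5.547×10¹¹ − 1.321×10¹⁰ = 5.415×10¹¹ K⁴.
1/ε₁ + 1/ε₂ − 1 = 1.075 + 1.538 − 1 = 1.614.
q = 5.67×10⁻⁸ × 5.415×10¹¹ / 1.614.

q ≈ 19000 W/m²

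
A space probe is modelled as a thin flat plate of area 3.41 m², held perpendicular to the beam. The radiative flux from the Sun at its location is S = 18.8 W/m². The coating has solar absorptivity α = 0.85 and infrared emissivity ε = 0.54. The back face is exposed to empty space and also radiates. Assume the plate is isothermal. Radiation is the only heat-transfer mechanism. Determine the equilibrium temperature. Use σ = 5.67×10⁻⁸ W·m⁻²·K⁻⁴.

T ≈ 127 K

At equilibrium, absorbed power = emitted power.
Absorbing cross-section = A = 3.410 m²; emitting surface = 2A = 6.820 m² (ratio 2).
αS·A_cross = εσ·A_surf·T⁴  ⇒  T⁴ = αS/(ε·2σ).
T⁴ = 0.850·18.8/(0.54·2·5.67×10⁻⁸) = 2.610×10⁸ K⁴.
T = (2.610×10⁸)^(1/4).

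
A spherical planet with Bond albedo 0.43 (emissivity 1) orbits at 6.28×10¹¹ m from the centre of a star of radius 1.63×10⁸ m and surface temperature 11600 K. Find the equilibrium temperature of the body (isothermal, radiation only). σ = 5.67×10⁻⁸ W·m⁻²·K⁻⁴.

T ≈ 115 K

The star's surface emits σT_*⁴; at distance d the flux is S = σT_*⁴(R_*/d)².
S = 5.67×10⁻⁸·(11600)⁴·(1.63×10⁸/6.28×10¹¹)² = 69.16 W/m².
For an isothermal sphere T⁴ = (1−a)S/(4σ) = 1.738×10⁸ K⁴.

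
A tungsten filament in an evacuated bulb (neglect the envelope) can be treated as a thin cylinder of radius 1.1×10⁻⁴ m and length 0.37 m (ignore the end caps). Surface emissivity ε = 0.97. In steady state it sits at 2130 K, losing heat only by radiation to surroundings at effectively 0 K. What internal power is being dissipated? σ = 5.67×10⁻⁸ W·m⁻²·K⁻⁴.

Steady state: P = εσA T⁴.
A = 2πrL = 2.557×10⁻⁴ m²; T⁴ = (2130)⁴ = 2.058×10¹³ K⁴.
P = 0.97 × 5.67×10⁻⁸ × 2.557×10⁻⁴ × 2.058×10¹³.

P ≈ 289 W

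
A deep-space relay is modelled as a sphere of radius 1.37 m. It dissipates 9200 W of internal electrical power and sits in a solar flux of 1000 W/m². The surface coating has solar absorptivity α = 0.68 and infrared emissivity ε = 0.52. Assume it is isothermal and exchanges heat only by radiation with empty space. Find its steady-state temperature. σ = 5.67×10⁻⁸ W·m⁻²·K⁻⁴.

T ≈ 371 K

At steady state, absorbed solar power + internal power = radiated power.
Absorbed: α·S·A_cross = 0.68·1000·5.896 = 4010 W (cross-section πr²).
Total input = 4010 + 9200 = 13210 W.
Radiated: εσ·A_surf·T⁴ with A_surf = 4πr² = 23.59 m².
T⁴ = 13210/(0.52·5.67×10⁻⁸·23.59) = 1.900×10¹⁰ K⁴.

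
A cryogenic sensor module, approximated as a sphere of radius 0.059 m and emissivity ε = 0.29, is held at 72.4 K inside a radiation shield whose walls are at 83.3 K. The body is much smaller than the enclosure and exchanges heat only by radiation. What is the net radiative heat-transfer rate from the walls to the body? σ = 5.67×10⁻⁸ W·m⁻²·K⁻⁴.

P_net ≈ 0.0149 W

For a small grey body in a large enclosure: P_net = εσA(T_body⁴ − T_wall⁴).
A = 4πr² = 0.04374 m²; T_body⁴ − T_wall⁴ = 2.748×10⁷ − 4.815×10⁷ = -2.067×10⁷ K⁴.
|P_net| = 0.29·5.67×10⁻⁸·0.04374·2.067×10⁷.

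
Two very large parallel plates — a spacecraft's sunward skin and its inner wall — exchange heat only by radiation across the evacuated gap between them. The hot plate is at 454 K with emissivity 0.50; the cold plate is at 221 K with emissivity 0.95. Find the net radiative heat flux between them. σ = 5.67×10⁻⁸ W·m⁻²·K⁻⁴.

For two infinite grey parallel plates, q = σ(T₁⁴ − T₂⁴)/(1/ε₁ + 1/ε₂ − 1).
T₁⁴ − T₂⁴ = 4.248×10¹⁰ − 2.385×10⁹ = 4.010×10¹⁰ K⁴.
1/ε₁ + 1/ε₂ − 1 = 2.000 + 1.053 − 1 = 2.053.
q = 5.67×10⁻⁸ × 4.010×10¹⁰ / 2.053.

q ≈ 1110 W/m²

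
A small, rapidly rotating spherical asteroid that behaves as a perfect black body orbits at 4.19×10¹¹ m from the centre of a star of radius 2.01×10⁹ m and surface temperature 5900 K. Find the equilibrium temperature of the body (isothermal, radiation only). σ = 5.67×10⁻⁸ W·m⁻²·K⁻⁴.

The star's surface emits σT_*⁴; at distance d the flux is S = σT_*⁴(R_*/d)².
S = 5.67×10⁻⁸·(5900)⁴·(2.01×10⁹/4.19×10¹¹)² = 1581 W/m².
For an isothermal sphere T⁴ = (1−a)S/(4σ) = 6.971×10⁹ K⁴.

T ≈ 289 K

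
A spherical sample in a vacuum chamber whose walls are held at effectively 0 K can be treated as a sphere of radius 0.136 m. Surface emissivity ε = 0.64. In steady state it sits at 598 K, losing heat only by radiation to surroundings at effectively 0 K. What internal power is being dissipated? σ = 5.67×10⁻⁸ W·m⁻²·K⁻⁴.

P ≈ 1080 W

Steady state: P = εσA T⁴.
A = 4πr² = 0.2324 m²; T⁴ = (598)⁴ = 1.279×10¹¹ K⁴.
P = 0.64 × 5.67×10⁻⁸ × 0.2324 × 1.279×10¹¹.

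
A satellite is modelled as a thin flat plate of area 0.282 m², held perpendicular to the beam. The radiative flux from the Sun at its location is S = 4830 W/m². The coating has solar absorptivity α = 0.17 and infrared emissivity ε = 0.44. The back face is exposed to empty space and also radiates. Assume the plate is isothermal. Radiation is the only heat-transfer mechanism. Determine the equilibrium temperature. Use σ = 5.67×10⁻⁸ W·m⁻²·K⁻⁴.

T ≈ 358 K

At equilibrium, absorbed power = emitted power.
Absorbing cross-section = A = 0.2820 m²; emitting surface = 2A = 0.5640 m² (ratio 2).
αS·A_cross = εσ·A_surf·T⁴  ⇒  T⁴ = αS/(ε·2σ).
T⁴ = 0.170·4830/(0.44·2·5.67×10⁻⁸) = 1.646×10¹⁰ K⁴.
T = (1.646×10¹⁰)^(1/4).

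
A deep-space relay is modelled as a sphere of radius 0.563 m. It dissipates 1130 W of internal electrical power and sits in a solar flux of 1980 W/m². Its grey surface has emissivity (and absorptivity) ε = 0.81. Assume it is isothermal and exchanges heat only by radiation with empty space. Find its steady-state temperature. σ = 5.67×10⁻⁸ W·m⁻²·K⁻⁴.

At steady state, absorbed solar power + internal power = radiated power.
Absorbed: α·S·A_cross = 0.81·1980·0.9958 = 1597 W (cross-section πr²).
Total input = 1597 + 1130 = 2727 W.
Radiated: εσ·A_surf·T⁴ with A_surf = 4πr² = 3.983 m².
T⁴ = 2727/(0.81·5.67×10⁻⁸·3.983) = 1.491×10¹⁰ K⁴.

T ≈ 349 K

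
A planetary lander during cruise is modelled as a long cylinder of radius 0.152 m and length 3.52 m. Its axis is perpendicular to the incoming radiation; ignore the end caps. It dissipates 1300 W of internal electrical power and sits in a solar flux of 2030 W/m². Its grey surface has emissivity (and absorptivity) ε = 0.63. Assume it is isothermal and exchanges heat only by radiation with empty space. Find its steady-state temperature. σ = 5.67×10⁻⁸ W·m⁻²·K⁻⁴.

T ≈ 386 K

At steady state, absorbed solar power + internal power = radiated power.
Absorbed: α·S·A_cross = 0.63·2030·1.070 = 1369 W (cross-section 2rL).
Total input = 1369 + 1300 = 2669 W.
Radiated: εσ·A_surf·T⁴ with A_surf = 2πrL = 3.362 m².
T⁴ = 2669/(0.63·5.67×10⁻⁸·3.362) = 2.222×10¹⁰ K⁴.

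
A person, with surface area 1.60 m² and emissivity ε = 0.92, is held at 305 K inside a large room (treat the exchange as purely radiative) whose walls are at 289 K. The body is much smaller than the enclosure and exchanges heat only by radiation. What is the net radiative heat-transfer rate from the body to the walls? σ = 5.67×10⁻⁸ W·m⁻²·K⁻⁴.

P_net ≈ 140 W

For a small grey body in a large enclosure: P_net = εσA(T_body⁴ − T_wall⁴).
A = 1.60 m²; T_body⁴ − T_wall⁴ = 8.654×10⁹ − 6.976×10⁹ = 1.678×10⁹ K⁴.
|P_net| = 0.92·5.67×10⁻⁸·1.600·1.678×10⁹.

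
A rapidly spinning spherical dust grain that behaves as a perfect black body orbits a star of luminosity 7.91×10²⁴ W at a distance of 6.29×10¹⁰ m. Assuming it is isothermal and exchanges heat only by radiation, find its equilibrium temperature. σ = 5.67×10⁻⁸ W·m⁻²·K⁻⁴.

T ≈ 163 K

First find the stellar flux at distance d: S = L/(4πd²) = 7.91×10²⁴/(4π·(6.29×10¹⁰)²) = 159.1 W/m².
For an isothermal sphere, absorbed (1−a)S·πr² = emitted σ·4πr²·T⁴, so T⁴ = (1−a)S/(4σ).
T⁴ = 1.00·159.1/(4·5.67×10⁻⁸) = 7.015×10⁸ K⁴.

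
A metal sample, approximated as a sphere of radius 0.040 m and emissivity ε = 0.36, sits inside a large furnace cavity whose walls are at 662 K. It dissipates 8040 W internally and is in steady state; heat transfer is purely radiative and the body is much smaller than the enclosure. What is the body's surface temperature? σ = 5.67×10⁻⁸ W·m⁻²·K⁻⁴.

For a small grey body in a large enclosure, net radiated power = εσA(T⁴ − T_w⁴).
Steady state: P = εσA(T⁴ − T_w⁴) with A = 4πr² = 0.02011 m².
T⁴ = P/(εσA) + T_w⁴ = 8040/(0.36·5.67×10⁻⁸·0.02011) + (662)⁴
    = 1.959×10¹³ + 1.921×10¹¹ = 1.978×10¹³ K⁴.

T ≈ 2110 K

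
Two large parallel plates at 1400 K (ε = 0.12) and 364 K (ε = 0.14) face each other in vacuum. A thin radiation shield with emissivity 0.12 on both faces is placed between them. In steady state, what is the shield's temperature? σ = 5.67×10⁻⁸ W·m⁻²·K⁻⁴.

In steady state the net flux on the hot side equals that on the cold side.
σ(T₁⁴−T_s⁴)/D₁ = σ(T_s⁴−T₂⁴)/D₂, with D₁ = 1/ε₁+1/ε_s−1 = 15.67, D₂ = 1/ε_s+1/ε₂−1 = 14.48.
Solve for T_s⁴: T_s⁴ = (D₂·T₁⁴ + D₁·T₂⁴)/(D₁+D₂) = 1.854×10¹² K⁴.

T_s ≈ 1170 K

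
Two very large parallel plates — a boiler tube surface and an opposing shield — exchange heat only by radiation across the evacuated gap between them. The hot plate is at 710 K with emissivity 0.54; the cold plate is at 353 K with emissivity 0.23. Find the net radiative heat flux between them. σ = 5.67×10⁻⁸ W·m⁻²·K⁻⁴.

For two infinite grey parallel plates, q = σ(T₁⁴ − T₂⁴)/(1/ε₁ + 1/ε₂ − 1).
T₁⁴ − T₂⁴ = 2.541×10¹¹ − 1.553×10¹⁰ = 2.386×10¹¹ K⁴.
1/ε₁ + 1/ε₂ − 1 = 1.852 + 4.348 − 1 = 5.200.
q = 5.67×10⁻⁸ × 2.386×10¹¹ / 5.200.

q ≈ 2600 W/m²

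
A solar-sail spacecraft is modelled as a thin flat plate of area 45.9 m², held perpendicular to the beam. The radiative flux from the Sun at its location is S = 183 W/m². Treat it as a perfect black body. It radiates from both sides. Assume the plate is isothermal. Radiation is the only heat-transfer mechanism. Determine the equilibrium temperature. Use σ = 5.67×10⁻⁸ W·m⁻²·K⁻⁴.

At equilibrium, absorbed power = emitted power.
Absorbing cross-section = A = 45.90 m²; emitting surface = 2A = 91.80 m² (ratio 2).
S·A_cross = εσ·A_surf·T⁴  ⇒  T⁴ = S/(2σ).
T⁴ = 1.00·183/(2·5.67×10⁻⁸) = 1.614×10⁹ K⁴.
T = (1.614×10⁹)^(1/4).

T ≈ 200 K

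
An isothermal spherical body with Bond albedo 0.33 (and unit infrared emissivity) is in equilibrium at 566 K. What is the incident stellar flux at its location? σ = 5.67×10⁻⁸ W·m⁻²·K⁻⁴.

S ≈ 34700 W/m²

(1−a)S·πr² = σ·4πr²·T⁴ ⇒ S = 4σT⁴/(1−a).
S = 4·5.67×10⁻⁸·1.026×10¹¹/0.670.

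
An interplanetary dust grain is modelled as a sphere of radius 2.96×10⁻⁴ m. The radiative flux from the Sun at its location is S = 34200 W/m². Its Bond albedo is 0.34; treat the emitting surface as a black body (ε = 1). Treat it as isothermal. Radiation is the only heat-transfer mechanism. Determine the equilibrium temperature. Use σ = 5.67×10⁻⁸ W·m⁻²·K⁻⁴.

At equilibrium, absorbed power = emitted power.
Absorbing cross-section = πr² = 2.753×10⁻⁷ m²; emitting surface = 4πr² = 1.101×10⁻⁶ m² (ratio 4).
(1−a)S·A_cross = εσ·A_surf·T⁴  ⇒  T⁴ = (1−a)S/(4σ).
T⁴ = 0.660·34200/(4·5.67×10⁻⁸) = 9.952×10¹⁰ K⁴.
T = (9.952×10¹⁰)^(1/4).

T ≈ 562 K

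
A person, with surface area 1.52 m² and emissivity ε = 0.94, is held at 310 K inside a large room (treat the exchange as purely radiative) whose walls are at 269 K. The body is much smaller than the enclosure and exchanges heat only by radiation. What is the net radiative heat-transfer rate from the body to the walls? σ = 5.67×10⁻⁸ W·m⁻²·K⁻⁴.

P_net ≈ 324 W

For a small grey body in a large enclosure: P_net = εσA(T_body⁴ − T_wall⁴).
A = 1.52 m²; T_body⁴ − T_wall⁴ = 9.235×10⁹ − 5.236×10⁹ = 3.999×10⁹ K⁴.
|P_net| = 0.94·5.67×10⁻⁸·1.520·3.999×10⁹.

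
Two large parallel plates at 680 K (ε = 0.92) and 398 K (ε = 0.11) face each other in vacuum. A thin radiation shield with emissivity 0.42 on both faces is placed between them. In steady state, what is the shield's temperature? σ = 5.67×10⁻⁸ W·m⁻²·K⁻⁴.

In steady state the net flux on the hot side equals that on the cold side.
σ(T₁⁴−T_s⁴)/D₁ = σ(T_s⁴−T₂⁴)/D₂, with D₁ = 1/ε₁+1/ε_s−1 = 2.468, D₂ = 1/ε_s+1/ε₂−1 = 10.47.
Solve for T_s⁴: T_s⁴ = (D₂·T₁⁴ + D₁·T₂⁴)/(D₁+D₂) = 1.778×10¹¹ K⁴.

T_s ≈ 649 K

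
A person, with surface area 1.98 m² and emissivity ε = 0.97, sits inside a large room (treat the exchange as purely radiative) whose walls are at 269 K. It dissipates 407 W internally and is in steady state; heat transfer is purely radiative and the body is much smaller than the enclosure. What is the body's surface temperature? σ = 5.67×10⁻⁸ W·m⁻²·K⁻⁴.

T ≈ 308 K

For a small grey body in a large enclosure, net radiated power = εσA(T⁴ − T_w⁴).
Steady state: P = εσA(T⁴ − T_w⁴) with A = 1.98 m².
T⁴ = P/(εσA) + T_w⁴ = 407/(0.97·5.67×10⁻⁸·1.980) + (269)⁴
    = 3.737×10⁹ + 5.236×10⁹ = 8.974×10⁹ K⁴.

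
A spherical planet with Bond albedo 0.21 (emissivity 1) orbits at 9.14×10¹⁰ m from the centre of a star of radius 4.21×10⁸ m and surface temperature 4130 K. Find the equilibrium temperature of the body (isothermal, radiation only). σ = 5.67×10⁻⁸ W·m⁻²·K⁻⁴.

The star's surface emits σT_*⁴; at distance d the flux is S = σT_*⁴(R_*/d)².
S = 5.67×10⁻⁸·(4130)⁴·(4.21×10⁸/9.14×10¹⁰)² = 350.0 W/m².
For an isothermal sphere T⁴ = (1−a)S/(4σ) = 1.219×10⁹ K⁴.

T ≈ 187 K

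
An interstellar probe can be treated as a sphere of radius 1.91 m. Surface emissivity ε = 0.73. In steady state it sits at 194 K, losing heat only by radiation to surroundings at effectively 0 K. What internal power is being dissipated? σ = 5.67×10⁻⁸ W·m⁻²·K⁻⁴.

Steady state: P = εσA T⁴.
A = 4πr² = 45.84 m²; T⁴ = (194)⁴ = 1.416×10⁹ K⁴.
P = 0.73 × 5.67×10⁻⁸ × 45.84 × 1.416×10⁹.

P ≈ 2690 W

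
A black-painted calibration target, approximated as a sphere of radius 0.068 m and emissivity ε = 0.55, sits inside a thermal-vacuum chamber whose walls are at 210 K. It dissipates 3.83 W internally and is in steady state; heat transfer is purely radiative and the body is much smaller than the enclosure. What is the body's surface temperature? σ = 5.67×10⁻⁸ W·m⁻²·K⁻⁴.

For a small grey body in a large enclosure, net radiated power = εσA(T⁴ − T_w⁴).
Steady state: P = εσA(T⁴ − T_w⁴) with A = 4πr² = 0.05811 m².
T⁴ = P/(εσA) + T_w⁴ = 3.83/(0.55·5.67×10⁻⁸·0.05811) + (210)⁴
    = 2.114×10⁹ + 1.945×10⁹ = 4.058×10⁹ K⁴.

T ≈ 252 K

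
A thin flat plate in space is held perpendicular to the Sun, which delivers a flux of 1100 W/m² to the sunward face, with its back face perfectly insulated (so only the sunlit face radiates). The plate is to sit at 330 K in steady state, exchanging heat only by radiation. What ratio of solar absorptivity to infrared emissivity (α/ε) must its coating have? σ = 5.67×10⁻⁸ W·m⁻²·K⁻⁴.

α/ε ≈ 0.611

Balance: αS·A = εσ·1A·T⁴ ⇒ α/ε = σT⁴/S.
α/ε = 5.67×10⁻⁸·(330)⁴/1100 = 5.67×10⁻⁸·1.186×10¹⁰/1100.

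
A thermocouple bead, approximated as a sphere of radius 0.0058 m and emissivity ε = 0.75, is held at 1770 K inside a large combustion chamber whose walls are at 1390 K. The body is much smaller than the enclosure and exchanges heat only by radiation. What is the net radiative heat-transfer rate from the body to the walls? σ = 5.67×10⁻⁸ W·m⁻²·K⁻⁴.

P_net ≈ 109 W

For a small grey body in a large enclosure: P_net = εσA(T_body⁴ − T_wall⁴).
A = 4πr² = 4.227×10⁻⁴ m²; T_body⁴ − T_wall⁴ = 9.815×10¹² − 3.733×10¹² = 6.082×10¹² K⁴.
|P_net| = 0.75·5.67×10⁻⁸·4.227×10⁻⁴·6.082×10¹².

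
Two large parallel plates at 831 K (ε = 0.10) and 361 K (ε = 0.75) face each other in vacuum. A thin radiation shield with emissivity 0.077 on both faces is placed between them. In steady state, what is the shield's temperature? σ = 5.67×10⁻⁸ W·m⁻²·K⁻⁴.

T_s ≈ 661 K

In steady state the net flux on the hot side equals that on the cold side.
σ(T₁⁴−T_s⁴)/D₁ = σ(T_s⁴−T₂⁴)/D₂, with D₁ = 1/ε₁+1/ε_s−1 = 21.99, D₂ = 1/ε_s+1/ε₂−1 = 13.32.
Solve for T_s⁴: T_s⁴ = (D₂·T₁⁴ + D₁·T₂⁴)/(D₁+D₂) = 1.905×10¹¹ K⁴.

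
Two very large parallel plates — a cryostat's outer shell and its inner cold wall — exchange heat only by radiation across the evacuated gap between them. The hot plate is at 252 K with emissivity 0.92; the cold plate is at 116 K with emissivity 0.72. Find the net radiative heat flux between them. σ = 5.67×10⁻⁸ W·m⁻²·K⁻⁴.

q ≈ 148 W/m²

For two infinite grey parallel plates, q = σ(T₁⁴ − T₂⁴)/(1/ε₁ + 1/ε₂ − 1).
T₁⁴ − T₂⁴ = 4.033×10⁹ − 1.811×10⁸ = 3.852×10⁹ K⁴.
1/ε₁ + 1/ε₂ − 1 = 1.087 + 1.389 − 1 = 1.476.
q = 5.67×10⁻⁸ × 3.852×10⁹ / 1.476.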